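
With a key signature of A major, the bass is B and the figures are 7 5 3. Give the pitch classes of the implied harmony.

B, D, F#, A

A third above B in this key is D.
A fifth above B in this key is F#.
A seventh above B in this key is A.
Together with the bass B, this spells B minor seventh in root position.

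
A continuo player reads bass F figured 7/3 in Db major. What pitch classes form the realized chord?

The written figures 7/3 are shorthand for 7/5/3: the 5 is implied.
A third above F in this key is Ab.
A fifth above F in this key is C.
A seventh above F in this key is Eb.
Together with the bass F, this spells F minor seventh in root position.

F, Ab, C, Eb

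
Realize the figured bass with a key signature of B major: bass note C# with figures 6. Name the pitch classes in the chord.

The written figures 6 are shorthand for 6/3: the 3 is implied.
A third above C# in this key is E.
A sixth above C# in this key is A#.
Together with the bass C#, this spells A# diminished in first inversion.

C#, E, A#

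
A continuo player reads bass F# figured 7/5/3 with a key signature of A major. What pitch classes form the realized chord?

F#, A, C#, E

A third above F# in this key is A.
A fifth above F# in this key is C#.
A seventh above F# in this key is E.
Together with the bass F#, this spells F# minor seventh in root position.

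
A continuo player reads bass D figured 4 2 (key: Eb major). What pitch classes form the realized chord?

D, Eb, G, Bb

The written figures 4 2 are shorthand for 6/4/2: the 6 is implied.
A second above D in this key is Eb.
A fourth above D in this key is G.
A sixth above D in this key is Bb.
Together with the bass D, this spells Eb major seventh in third inversion.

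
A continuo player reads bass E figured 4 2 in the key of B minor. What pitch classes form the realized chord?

E, F#, A, C#

The written figures 4 2 are shorthand for 6/4/2: the 6 is implied.
A second above E in this key is F#.
A fourth above E in this key is A.
A sixth above E in this key is C#.
Together with the bass E, this spells F# minor seventh in third inversion.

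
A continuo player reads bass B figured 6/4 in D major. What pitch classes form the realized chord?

A fourth above B in this key is E.
A sixth above B in this key is G.
Together with the bass B, this spells E minor in second inversion.

B, E, G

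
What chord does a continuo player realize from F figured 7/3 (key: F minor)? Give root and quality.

The figures 7/3 indicate a seventh chord in root position.
In root position the bass is the root, so the root is F.
The chord tones are F, Ab, C, Eb, giving F minor seventh.

F minor seventh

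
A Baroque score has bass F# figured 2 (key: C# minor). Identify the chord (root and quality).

G# minor seventh

The figures 2 indicate a seventh chord in third inversion.
In third inversion the root lies a second above the bass: a second above F# in C# minor is G#.
The chord tones are F#, G#, B, D#, giving G# minor seventh.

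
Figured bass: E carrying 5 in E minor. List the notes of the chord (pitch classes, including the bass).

E, G, B

The written figures 5 are shorthand for 5/3: the 3 is implied.
A third above E in this key is G.
A fifth above E in this key is B.
Together with the bass E, this spells E minor in root position.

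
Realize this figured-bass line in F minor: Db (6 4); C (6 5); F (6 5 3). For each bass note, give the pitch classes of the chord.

Db (6/4): Db, G, Bb.
C (6/5/3): C, Eb, G, Ab.
F (6/5/3): F, Ab, C, Db.

Db, G, Bb | C, Eb, G, Ab | F, Ab, C, Db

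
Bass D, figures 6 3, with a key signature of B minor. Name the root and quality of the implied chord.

B minor

The figures 6 3 indicate a triad in first inversion.
In first inversion the root lies a sixth above the bass: a sixth above D in B minor is B.
The chord tones are D, F#, B, giving B minor.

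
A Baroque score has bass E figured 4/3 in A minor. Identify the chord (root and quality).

A minor seventh

The figures 4/3 indicate a seventh chord in second inversion.
In second inversion the root lies a fourth above the bass: a fourth above E in A minor is A.
The chord tones are E, G, A, C, giving A minor seventh.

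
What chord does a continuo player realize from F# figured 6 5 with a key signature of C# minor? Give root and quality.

D# half-diminished seventh

The figures 6 5 indicate a seventh chord in first inversion.
In first inversion the root lies a sixth above the bass: a sixth above F# in C# minor is D#.
The chord tones are F#, A, C#, D#, giving D# half-diminished seventh.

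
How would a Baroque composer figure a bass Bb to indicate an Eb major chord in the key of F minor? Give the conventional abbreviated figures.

Bb is the fifth of Eb major, so the chord is in second inversion.
A triad in second inversion is figured 6/4, conventionally abbreviated 6/4.

6/4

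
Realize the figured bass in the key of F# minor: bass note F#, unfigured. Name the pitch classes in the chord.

F#, A, C#

An unfigured bass implies 5/3.
A third above F# in this key is A.
A fifth above F# in this key is C#.
Together with the bass F#, this spells F# minor in root position.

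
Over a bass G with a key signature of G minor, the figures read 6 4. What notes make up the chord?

G, C, Eb

A fourth above G in this key is C.
A sixth above G in this key is Eb.
Together with the bass G, this spells C minor in second inversion.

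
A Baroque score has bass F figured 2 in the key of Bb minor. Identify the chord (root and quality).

The figures 2 indicate a seventh chord in third inversion.
In third inversion the root lies a second above the bass: a second above F in Bb minor is Gb.
The chord tones are F, Gb, Bb, Db, giving Gb major seventh.

Gb major seventh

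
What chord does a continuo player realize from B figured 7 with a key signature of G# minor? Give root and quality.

B major seventh

The figures 7 indicate a seventh chord in root position.
In root position the bass is the root, so the root is B.
The chord tones are B, D#, F#, A#, giving B major seventh.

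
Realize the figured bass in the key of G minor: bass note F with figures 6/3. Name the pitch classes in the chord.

F, A, D

A third above F in this key is A.
A sixth above F in this key is D.
Together with the bass F, this spells D minor in first inversion.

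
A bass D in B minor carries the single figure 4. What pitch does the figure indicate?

Counting 3 letter steps above D lands on G; in B minor, that letter is G.

G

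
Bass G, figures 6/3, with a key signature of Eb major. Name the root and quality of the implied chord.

The figures 6/3 indicate a triad in first inversion.
In first inversion the root lies a sixth above the bass: a sixth above G in Eb major is Eb.
The chord tones are G, Bb, Eb, giving Eb major.

Eb major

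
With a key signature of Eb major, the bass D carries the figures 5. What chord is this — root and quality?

D diminished

The figures 5 indicate a triad in root position.
In root position the bass is the root, so the root is D.
The chord tones are D, F, Ab, giving D diminished.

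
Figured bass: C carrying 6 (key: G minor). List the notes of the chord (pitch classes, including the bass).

C, Eb, A

The written figures 6 are shorthand for 6/3: the 3 is implied.
A third above C in this key is Eb.
A sixth above C in this key is A.
Together with the bass C, this spells A diminished in first inversion.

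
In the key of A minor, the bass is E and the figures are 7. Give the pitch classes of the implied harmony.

The written figures 7 are shorthand for 7/5/3: the 5/3 are implied.
A third above E in this key is G.
A fifth above E in this key is B.
A seventh above E in this key is D.
Together with the bass E, this spells E minor seventh in root position.

E, G, B, D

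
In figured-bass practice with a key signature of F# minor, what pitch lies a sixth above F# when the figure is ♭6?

Db

Counting 5 letter steps above F# lands on D; in F# minor, that letter is D.
The b6 figure lowers it a semitone, giving Db.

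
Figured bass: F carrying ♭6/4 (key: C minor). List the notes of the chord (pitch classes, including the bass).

A fourth above F in this key is Bb.
A sixth above F in this key is D, lowered to Db by the flat.
Together with the bass F, this spells Bb minor in second inversion.

F, Bb, Db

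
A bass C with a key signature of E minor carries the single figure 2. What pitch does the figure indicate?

D

Counting 1 letter step above C lands on D; in E minor, that letter is D.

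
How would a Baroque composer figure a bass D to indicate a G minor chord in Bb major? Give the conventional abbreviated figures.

6/4

D is the fifth of G minor, so the chord is in second inversion.
A triad in second inversion is figured 6/4, conventionally abbreviated 6/4.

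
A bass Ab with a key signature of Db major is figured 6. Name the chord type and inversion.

6 is shorthand for 6/3.
Intervals of 6/3 above the bass form a triad; the bass is the third, so this is first inversion.

triad, first inversion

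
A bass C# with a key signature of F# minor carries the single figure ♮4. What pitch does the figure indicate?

Counting 3 letter steps above C# lands on F; in F# minor, that letter is F#.
The ♮4 figure makes it natural, giving F.

F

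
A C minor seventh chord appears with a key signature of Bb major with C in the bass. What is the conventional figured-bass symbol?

C is the root of C minor seventh, so the chord is in root position.
A seventh chord in root position is figured 7/5/3, conventionally abbreviated 7.

7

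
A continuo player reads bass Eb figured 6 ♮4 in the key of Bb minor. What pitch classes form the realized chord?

Eb, A, C

A fourth above Eb in this key is Ab, made natural (A) by the ♮ figure.
A sixth above Eb in this key is C.
Together with the bass Eb, this spells A diminished in second inversion.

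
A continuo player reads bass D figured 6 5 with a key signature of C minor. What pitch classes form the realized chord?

D, F, Ab, Bb

The written figures 6 5 are shorthand for 6/5/3: the 3 is implied.
A third above D in this key is F.
A fifth above D in this key is Ab.
A sixth above D in this key is Bb.
Together with the bass D, this spells Bb dominant seventh in first inversion.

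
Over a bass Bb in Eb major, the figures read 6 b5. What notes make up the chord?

The written figures 6 b5 are shorthand for 6/5/3: the 3 is implied.
A third above Bb in this key is D.
A fifth above Bb in this key is F, lowered to Fb by the flat.
A sixth above Bb in this key is G.

Bb, D, Fb, G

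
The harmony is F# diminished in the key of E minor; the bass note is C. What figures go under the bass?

C is the fifth of F# diminished, so the chord is in second inversion.
A triad in second inversion is figured 6/4, conventionally abbreviated 6/4.

6/4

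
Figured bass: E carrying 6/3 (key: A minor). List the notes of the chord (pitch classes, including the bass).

E, G, C

A third above E in this key is G.
A sixth above E in this key is C.
Together with the bass E, this spells C major in first inversion.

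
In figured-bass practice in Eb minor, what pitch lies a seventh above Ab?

Counting 6 letter steps above Ab lands on G; in Eb minor, that letter is Gb.

Gb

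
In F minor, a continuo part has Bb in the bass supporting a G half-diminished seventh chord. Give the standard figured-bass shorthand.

6/5

Bb is the third of G half-diminished seventh, so the chord is in first inversion.
A seventh chord in first inversion is figured 6/5/3, conventionally abbreviated 6/5.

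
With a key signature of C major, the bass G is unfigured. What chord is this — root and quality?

G major

An unfigured bass indicates a triad in root position.
In root position the bass is the root, so the root is G.
The chord tones are G, B, D, giving G major.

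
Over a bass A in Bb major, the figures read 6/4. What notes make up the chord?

A, D, F

A fourth above A in this key is D.
A sixth above A in this key is F.
Together with the bass A, this spells D minor in second inversion.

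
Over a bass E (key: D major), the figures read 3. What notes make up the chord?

The written figures 3 are shorthand for 5/3: the 5 is implied.
A third above E in this key is G.
A fifth above E in this key is B.
Together with the bass E, this spells E minor in root position.

E, G, B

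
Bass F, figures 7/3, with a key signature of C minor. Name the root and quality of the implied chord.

The figures 7/3 indicate a seventh chord in root position.
In root position the bass is the root, so the root is F.
The chord tones are F, Ab, C, Eb, giving F minor seventh.

F minor seventh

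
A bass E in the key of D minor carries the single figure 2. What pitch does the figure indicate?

F

Counting 1 letter step above E lands on F; in D minor, that letter is F.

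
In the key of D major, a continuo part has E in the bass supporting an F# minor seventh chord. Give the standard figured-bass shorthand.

4/2

E is the seventh of F# minor seventh, so the chord is in third inversion.
A seventh chord in third inversion is figured 6/4/2, conventionally abbreviated 4/2.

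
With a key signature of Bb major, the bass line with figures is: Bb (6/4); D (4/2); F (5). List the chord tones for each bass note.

Bb, Eb, G | D, Eb, G, Bb | F, A, C

Bb (6/4): Bb, Eb, G.
D (6/4/2): D, Eb, G, Bb.
F (5/3): F, A, C.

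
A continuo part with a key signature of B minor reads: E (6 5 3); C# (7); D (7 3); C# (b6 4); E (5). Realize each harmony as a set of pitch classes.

E (6/5/3): E, G, B, C#.
C# (7/5/3): C#, E, G, B.
D (7/5/3): D, F#, A, C#.
C# (b6/4): C#, F#, Ab.
E (5/3): E, G, B.

E, G, B, C# | C#, E, G, B | D, F#, A, C# | C#, F#, Ab | E, G, B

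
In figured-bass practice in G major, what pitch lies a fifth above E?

Counting 4 letter steps above E lands on B; in G major, that letter is B.

B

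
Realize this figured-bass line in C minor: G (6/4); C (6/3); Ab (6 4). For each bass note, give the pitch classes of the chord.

G, C, Eb | C, Eb, Ab | Ab, D, F

G (6/4): G, C, Eb.
C (6/3): C, Eb, Ab.
Ab (6/4): Ab, D, F.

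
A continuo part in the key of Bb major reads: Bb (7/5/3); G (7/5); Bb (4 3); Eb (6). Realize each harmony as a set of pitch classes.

Bb (7/5/3): Bb, D, F, A.
G (7/5/3): G, Bb, D, F.
Bb (6/4/3): Bb, D, Eb, G.
Eb (6/3): Eb, G, C.

Bb, D, F, A | G, Bb, D, F | Bb, D, Eb, G | Eb, G, C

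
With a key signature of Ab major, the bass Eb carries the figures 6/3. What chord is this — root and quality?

The figures 6/3 indicate a triad in first inversion.
In first inversion the root lies a sixth above the bass: a sixth above Eb in Ab major is C.
The chord tones are Eb, G, C, giving C minor.

C minor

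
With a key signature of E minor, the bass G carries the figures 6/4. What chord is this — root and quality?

C major

The figures 6/4 indicate a triad in second inversion.
In second inversion the root lies a fourth above the bass: a fourth above G in E minor is C.
The chord tones are G, C, E, giving C major.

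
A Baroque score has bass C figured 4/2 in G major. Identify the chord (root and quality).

D dominant seventh

The figures 4/2 indicate a seventh chord in third inversion.
In third inversion the root lies a second above the bass: a second above C in G major is D.
The chord tones are C, D, F#, A, giving D dominant seventh.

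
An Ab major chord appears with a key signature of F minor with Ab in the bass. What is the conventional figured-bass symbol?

no figures

Ab is the root of Ab major, so the chord is in root position.
A triad in root position is figured 5/3, conventionally abbreviated (no figures — root-position triad).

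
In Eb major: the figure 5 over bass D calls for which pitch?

Ab

Counting 4 letter steps above D lands on A; in Eb major, that letter is Ab.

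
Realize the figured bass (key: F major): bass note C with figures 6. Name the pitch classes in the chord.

C, E, A

The written figures 6 are shorthand for 6/3: the 3 is implied.
A third above C in this key is E.
A sixth above C in this key is A.
Together with the bass C, this spells A minor in first inversion.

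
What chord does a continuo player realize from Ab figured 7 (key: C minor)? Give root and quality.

The figures 7 indicate a seventh chord in root position.
In root position the bass is the root, so the root is Ab.
The chord tones are Ab, C, Eb, G, giving Ab major seventh.

Ab major seventh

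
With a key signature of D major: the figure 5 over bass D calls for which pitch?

A

Counting 4 letter steps above D lands on A; in D major, that letter is A.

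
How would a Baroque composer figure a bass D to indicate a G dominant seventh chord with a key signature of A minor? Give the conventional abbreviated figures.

D is the fifth of G dominant seventh, so the chord is in second inversion.
A seventh chord in second inversion is figured 6/4/3, conventionally abbreviated 4/3.

4/3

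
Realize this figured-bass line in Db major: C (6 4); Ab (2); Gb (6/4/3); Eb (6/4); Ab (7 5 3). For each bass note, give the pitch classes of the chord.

C, F, Ab | Ab, Bb, Db, F | Gb, Bb, C, Eb | Eb, Ab, C | Ab, C, Eb, Gb

C (6/4): C, F, Ab.
Ab (6/4/2): Ab, Bb, Db, F.
Gb (6/4/3): Gb, Bb, C, Eb.
Eb (6/4): Eb, Ab, C.
Ab (7/5/3): Ab, C, Eb, Gb.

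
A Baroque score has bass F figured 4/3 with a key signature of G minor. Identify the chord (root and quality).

Bb major seventh

The figures 4/3 indicate a seventh chord in second inversion.
In second inversion the root lies a fourth above the bass: a fourth above F in G minor is Bb.
The chord tones are F, A, Bb, D, giving Bb major seventh.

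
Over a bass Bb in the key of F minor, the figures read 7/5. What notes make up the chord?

Bb, Db, F, Ab

The written figures 7/5 are shorthand for 7/5/3: the 3 is implied.
A third above Bb in this key is Db.
A fifth above Bb in this key is F.
A seventh above Bb in this key is Ab.
Together with the bass Bb, this spells Bb minor seventh in root position.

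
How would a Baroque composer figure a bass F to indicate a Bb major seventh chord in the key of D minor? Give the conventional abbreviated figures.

4/3

F is the fifth of Bb major seventh, so the chord is in second inversion.
A seventh chord in second inversion is figured 6/4/3, conventionally abbreviated 4/3.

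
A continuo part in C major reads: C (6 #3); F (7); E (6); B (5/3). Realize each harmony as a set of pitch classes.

C, E#, A | F, A, C, E | E, G, C | B, D, F

C (6/#3): C, E#, A.
F (7/5/3): F, A, C, E.
E (6/3): E, G, C.
B (5/3): B, D, F.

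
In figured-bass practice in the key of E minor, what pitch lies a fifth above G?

D

Counting 4 letter steps above G lands on D; in E minor, that letter is D.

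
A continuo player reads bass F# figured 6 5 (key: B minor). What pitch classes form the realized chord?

F#, A, C#, D

The written figures 6 5 are shorthand for 6/5/3: the 3 is implied.
A third above F# in this key is A.
A fifth above F# in this key is C#.
A sixth above F# in this key is D.
Together with the bass F#, this spells D major seventh in first inversion.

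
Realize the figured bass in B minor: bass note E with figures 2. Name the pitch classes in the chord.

E, F#, A, C#

The written figures 2 are shorthand for 6/4/2: the 6/4 are implied.
A second above E in this key is F#.
A fourth above E in this key is A.
A sixth above E in this key is C#.
Together with the bass E, this spells F# minor seventh in third inversion.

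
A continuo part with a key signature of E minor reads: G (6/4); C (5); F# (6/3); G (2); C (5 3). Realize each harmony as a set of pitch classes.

G, C, E | C, E, G | F#, A, D | G, A, C, E | C, E, G

G (6/4): G, C, E.
C (5/3): C, E, G.
F# (6/3): F#, A, D.
G (6/4/2): G, A, C, E.
C (5/3): C, E, G.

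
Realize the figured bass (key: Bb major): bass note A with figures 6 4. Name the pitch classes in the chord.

A fourth above A in this key is D.
A sixth above A in this key is F.
Together with the bass A, this spells D minor in second inversion.

A, D, F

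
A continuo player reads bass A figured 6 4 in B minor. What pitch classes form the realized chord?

A fourth above A in this key is D.
A sixth above A in this key is F#.
Together with the bass A, this spells D major in second inversion.

A, D, F#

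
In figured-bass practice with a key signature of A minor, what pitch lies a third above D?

Counting 2 letter steps above D lands on F; in A minor, that letter is F.

F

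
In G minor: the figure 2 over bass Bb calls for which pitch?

C

Counting 1 letter step above Bb lands on C; in G minor, that letter is C.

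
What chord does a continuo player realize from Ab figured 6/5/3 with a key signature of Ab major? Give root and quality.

F minor seventh

The figures 6/5/3 indicate a seventh chord in first inversion.
In first inversion the root lies a sixth above the bass: a sixth above Ab in Ab major is F.
The chord tones are Ab, C, Eb, F, giving F minor seventh.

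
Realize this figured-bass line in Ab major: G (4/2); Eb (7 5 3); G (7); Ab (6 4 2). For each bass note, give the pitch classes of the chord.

G (6/4/2): G, Ab, C, Eb.
Eb (7/5/3): Eb, G, Bb, Db.
G (7/5/3): G, Bb, Db, F.
Ab (6/4/2): Ab, Bb, Db, F.

G, Ab, C, Eb | Eb, G, Bb, Db | G, Bb, Db, F | Ab, Bb, Db, F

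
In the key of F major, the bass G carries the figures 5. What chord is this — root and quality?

G minor

The figures 5 indicate a triad in root position.
In root position the bass is the root, so the root is G.
The chord tones are G, Bb, D, giving G minor.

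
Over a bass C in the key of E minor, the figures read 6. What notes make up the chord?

The written figures 6 are shorthand for 6/3: the 3 is implied.
A third above C in this key is E.
A sixth above C in this key is A.
Together with the bass C, this spells A minor in first inversion.

C, E, A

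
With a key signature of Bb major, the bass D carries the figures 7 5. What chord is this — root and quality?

D minor seventh

The figures 7 5 indicate a seventh chord in root position.
In root position the bass is the root, so the root is D.
The chord tones are D, F, A, C, giving D minor seventh.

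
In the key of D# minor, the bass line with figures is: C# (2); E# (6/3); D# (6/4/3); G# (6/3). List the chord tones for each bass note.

C#, D#, F#, A# | E#, G#, C# | D#, F#, G#, B | G#, B, E#

C# (6/4/2): C#, D#, F#, A#.
E# (6/3): E#, G#, C#.
D# (6/4/3): D#, F#, G#, B.
G# (6/3): G#, B, E#.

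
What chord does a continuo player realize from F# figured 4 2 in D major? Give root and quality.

G major seventh

The figures 4 2 indicate a seventh chord in third inversion.
In third inversion the root lies a second above the bass: a second above F# in D major is G.
The chord tones are F#, G, B, D, giving G major seventh.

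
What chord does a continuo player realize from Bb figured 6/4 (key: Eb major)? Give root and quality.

The figures 6/4 indicate a triad in second inversion.
In second inversion the root lies a fourth above the bass: a fourth above Bb in Eb major is Eb.
The chord tones are Bb, Eb, G, giving Eb major.

Eb major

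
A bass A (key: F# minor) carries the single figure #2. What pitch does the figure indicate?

Counting 1 letter step above A lands on B; in F# minor, that letter is B.
The #2 figure raises it a semitone, giving B#.

B#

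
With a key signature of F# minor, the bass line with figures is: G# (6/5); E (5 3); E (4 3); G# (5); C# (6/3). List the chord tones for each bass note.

G# (6/5/3): G#, B, D, E.
E (5/3): E, G#, B.
E (6/4/3): E, G#, A, C#.
G# (5/3): G#, B, D.
C# (6/3): C#, E, A.

G#, B, D, E | E, G#, B | E, G#, A, C# | G#, B, D | C#, E, A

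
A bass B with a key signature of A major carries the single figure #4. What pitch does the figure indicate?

Counting 3 letter steps above B lands on E; in A major, that letter is E.
The #4 figure raises it a semitone, giving E#.

E#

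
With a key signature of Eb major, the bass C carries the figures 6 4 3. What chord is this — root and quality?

The figures 6 4 3 indicate a seventh chord in second inversion.
In second inversion the root lies a fourth above the bass: a fourth above C in Eb major is F.
The chord tones are C, Eb, F, Ab, giving F minor seventh.

F minor seventh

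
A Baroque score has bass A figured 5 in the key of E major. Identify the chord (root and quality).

The figures 5 indicate a triad in root position.
In root position the bass is the root, so the root is A.
The chord tones are A, C#, E, giving A major.

A major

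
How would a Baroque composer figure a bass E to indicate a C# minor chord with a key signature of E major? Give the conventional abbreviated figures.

E is the third of C# minor, so the chord is in first inversion.
A triad in first inversion is figured 6/3, conventionally abbreviated 6.

6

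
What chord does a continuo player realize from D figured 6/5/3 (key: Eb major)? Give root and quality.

The figures 6/5/3 indicate a seventh chord in first inversion.
In first inversion the root lies a sixth above the bass: a sixth above D in Eb major is Bb.
The chord tones are D, F, Ab, Bb, giving Bb dominant seventh.

Bb dominant seventh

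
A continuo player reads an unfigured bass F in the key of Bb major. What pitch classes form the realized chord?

An unfigured bass implies 5/3.
A third above F in this key is A.
A fifth above F in this key is C.
Together with the bass F, this spells F major in root position.

F, A, C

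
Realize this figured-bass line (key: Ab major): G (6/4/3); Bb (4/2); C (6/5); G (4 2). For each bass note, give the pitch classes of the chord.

G, Bb, C, Eb | Bb, C, Eb, G | C, Eb, G, Ab | G, Ab, C, Eb

G (6/4/3): G, Bb, C, Eb.
Bb (6/4/2): Bb, C, Eb, G.
C (6/5/3): C, Eb, G, Ab.
G (6/4/2): G, Ab, C, Eb.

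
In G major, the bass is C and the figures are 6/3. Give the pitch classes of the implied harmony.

A third above C in this key is E.
A sixth above C in this key is A.
Together with the bass C, this spells A minor in first inversion.

C, E, A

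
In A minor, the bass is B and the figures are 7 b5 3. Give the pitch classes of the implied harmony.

B, D, Fb, A

A third above B in this key is D.
A fifth above B in this key is F, lowered to Fb by the flat.
A seventh above B in this key is A.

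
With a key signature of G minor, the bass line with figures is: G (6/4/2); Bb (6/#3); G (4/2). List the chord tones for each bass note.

G, A, C, Eb | Bb, D#, G | G, A, C, Eb

G (6/4/2): G, A, C, Eb.
Bb (6/#3): Bb, D#, G.
G (6/4/2): G, A, C, Eb.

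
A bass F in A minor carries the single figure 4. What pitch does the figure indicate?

B

Counting 3 letter steps above F lands on B; in A minor, that letter is B.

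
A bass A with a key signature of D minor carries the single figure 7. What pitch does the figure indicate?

Counting 6 letter steps above A lands on G; in D minor, that letter is G.

G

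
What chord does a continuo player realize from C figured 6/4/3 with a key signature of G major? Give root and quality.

F# half-diminished seventh

The figures 6/4/3 indicate a seventh chord in second inversion.
In second inversion the root lies a fourth above the bass: a fourth above C in G major is F#.
The chord tones are C, E, F#, A, giving F# half-diminished seventh.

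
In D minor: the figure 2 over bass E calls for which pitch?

F

Counting 1 letter step above E lands on F; in D minor, that letter is F.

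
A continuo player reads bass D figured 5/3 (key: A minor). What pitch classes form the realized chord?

A third above D in this key is F.
A fifth above D in this key is A.
Together with the bass D, this spells D minor in root position.

D, F, A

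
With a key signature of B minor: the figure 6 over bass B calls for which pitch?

G

Counting 5 letter steps above B lands on G; in B minor, that letter is G.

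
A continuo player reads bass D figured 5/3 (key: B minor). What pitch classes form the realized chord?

A third above D in this key is F#.
A fifth above D in this key is A.
Together with the bass D, this spells D major in root position.

D, F#, A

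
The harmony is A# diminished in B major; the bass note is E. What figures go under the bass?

E is the fifth of A# diminished, so the chord is in second inversion.
A triad in second inversion is figured 6/4, conventionally abbreviated 6/4.

6/4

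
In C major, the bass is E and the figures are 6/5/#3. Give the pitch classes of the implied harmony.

A third above E in this key is G, raised to G# by the sharp.
A fifth above E in this key is B.
A sixth above E in this key is C.
Together with the bass E, this spells C augmented major seventh in first inversion.

E, G#, B, C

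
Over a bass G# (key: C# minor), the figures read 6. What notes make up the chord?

The written figures 6 are shorthand for 6/3: the 3 is implied.
A third above G# in this key is B.
A sixth above G# in this key is E.
Together with the bass G#, this spells E major in first inversion.

G#, B, E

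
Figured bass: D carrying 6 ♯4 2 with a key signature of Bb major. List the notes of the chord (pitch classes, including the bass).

A second above D in this key is Eb.
A fourth above D in this key is G, raised to G# by the sharp.
A sixth above D in this key is Bb.

D, Eb, G#, Bb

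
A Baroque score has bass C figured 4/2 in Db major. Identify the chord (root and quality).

The figures 4/2 indicate a seventh chord in third inversion.
In third inversion the root lies a second above the bass: a second above C in Db major is Db.
The chord tones are C, Db, F, Ab, giving Db major seventh.

Db major seventh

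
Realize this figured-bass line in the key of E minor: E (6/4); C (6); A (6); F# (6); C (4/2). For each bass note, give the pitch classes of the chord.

E, A, C | C, E, A | A, C, F# | F#, A, D | C, D, F#, A

E (6/4): E, A, C.
C (6/3): C, E, A.
A (6/3): A, C, F#.
F# (6/3): F#, A, D.
C (6/4/2): C, D, F#, A.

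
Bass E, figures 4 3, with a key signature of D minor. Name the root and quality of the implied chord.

A minor seventh

The figures 4 3 indicate a seventh chord in second inversion.
In second inversion the root lies a fourth above the bass: a fourth above E in D minor is A.
The chord tones are E, G, A, C, giving A minor seventh.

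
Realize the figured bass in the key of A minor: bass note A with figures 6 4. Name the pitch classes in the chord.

A fourth above A in this key is D.
A sixth above A in this key is F.
Together with the bass A, this spells D minor in second inversion.

A, D, F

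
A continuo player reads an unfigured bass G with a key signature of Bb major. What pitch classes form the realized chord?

G, Bb, D

An unfigured bass implies 5/3.
A third above G in this key is Bb.
A fifth above G in this key is D.
Together with the bass G, this spells G minor in root position.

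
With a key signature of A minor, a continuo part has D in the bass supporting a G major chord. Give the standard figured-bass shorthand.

D is the fifth of G major, so the chord is in second inversion.
A triad in second inversion is figured 6/4, conventionally abbreviated 6/4.

6/4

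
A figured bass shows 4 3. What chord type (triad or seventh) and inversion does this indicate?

seventh chord, second inversion

4 3 is shorthand for 6/4/3.
Intervals of 6/4/3 above the bass form a seventh chord; the bass is the fifth, so this is second inversion.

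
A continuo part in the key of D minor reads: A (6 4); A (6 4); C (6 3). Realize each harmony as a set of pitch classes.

A (6/4): A, D, F.
A (6/4): A, D, F.
C (6/3): C, E, A.

A, D, F | A, D, F | C, E, A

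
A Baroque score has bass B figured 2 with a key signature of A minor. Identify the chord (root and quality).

C major seventh

The figures 2 indicate a seventh chord in third inversion.
In third inversion the root lies a second above the bass: a second above B in A minor is C.
The chord tones are B, C, E, G, giving C major seventh.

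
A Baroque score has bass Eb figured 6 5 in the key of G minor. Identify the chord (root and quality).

The figures 6 5 indicate a seventh chord in first inversion.
In first inversion the root lies a sixth above the bass: a sixth above Eb in G minor is C.
The chord tones are Eb, G, Bb, C, giving C minor seventh.

C minor seventh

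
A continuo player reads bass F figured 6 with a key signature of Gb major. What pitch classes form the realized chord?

F, Ab, Db

The written figures 6 are shorthand for 6/3: the 3 is implied.
A third above F in this key is Ab.
A sixth above F in this key is Db.
Together with the bass F, this spells Db major in first inversion.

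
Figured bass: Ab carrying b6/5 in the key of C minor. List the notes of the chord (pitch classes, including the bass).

Ab, C, Eb, Fb

The written figures b6/5 are shorthand for 6/5/3: the 3 is implied.
A third above Ab in this key is C.
A fifth above Ab in this key is Eb.
A sixth above Ab in this key is F, lowered to Fb by the flat.
Together with the bass Ab, this spells Fb augmented major seventh in first inversion.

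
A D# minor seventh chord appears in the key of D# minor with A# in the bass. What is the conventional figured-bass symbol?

A# is the fifth of D# minor seventh, so the chord is in second inversion.
A seventh chord in second inversion is figured 6/4/3, conventionally abbreviated 4/3.

4/3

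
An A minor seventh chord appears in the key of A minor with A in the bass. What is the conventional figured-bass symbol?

7

A is the root of A minor seventh, so the chord is in root position.
A seventh chord in root position is figured 7/5/3, conventionally abbreviated 7.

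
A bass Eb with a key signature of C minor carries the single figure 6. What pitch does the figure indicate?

Counting 5 letter steps above Eb lands on C; in C minor, that letter is C.

C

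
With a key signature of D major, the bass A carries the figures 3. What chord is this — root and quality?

A major

The figures 3 indicate a triad in root position.
In root position the bass is the root, so the root is A.
The chord tones are A, C#, E, giving A major.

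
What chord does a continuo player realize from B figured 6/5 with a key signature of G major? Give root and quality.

G major seventh

The figures 6/5 indicate a seventh chord in first inversion.
In first inversion the root lies a sixth above the bass: a sixth above B in G major is G.
The chord tones are B, D, F#, G, giving G major seventh.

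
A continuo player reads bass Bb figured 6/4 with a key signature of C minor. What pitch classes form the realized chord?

A fourth above Bb in this key is Eb.
A sixth above Bb in this key is G.
Together with the bass Bb, this spells Eb major in second inversion.

Bb, Eb, G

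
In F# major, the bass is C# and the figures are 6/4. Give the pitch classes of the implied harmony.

A fourth above C# in this key is F#.
A sixth above C# in this key is A#.
Together with the bass C#, this spells F# major in second inversion.

C#, F#, A#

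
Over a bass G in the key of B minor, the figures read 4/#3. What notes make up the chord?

G, B#, C#, E

The written figures 4/#3 are shorthand for 6/4/3: the 6 is implied.
A third above G in this key is B, raised to B# by the sharp.
A fourth above G in this key is C#.
A sixth above G in this key is E.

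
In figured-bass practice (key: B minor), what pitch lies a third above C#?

E

Counting 2 letter steps above C# lands on E; in B minor, that letter is E.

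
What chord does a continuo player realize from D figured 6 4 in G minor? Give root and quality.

The figures 6 4 indicate a triad in second inversion.
In second inversion the root lies a fourth above the bass: a fourth above D in G minor is G.
The chord tones are D, G, Bb, giving G minor.

G minor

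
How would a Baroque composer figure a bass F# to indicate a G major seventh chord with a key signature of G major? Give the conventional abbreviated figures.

4/2

F# is the seventh of G major seventh, so the chord is in third inversion.
A seventh chord in third inversion is figured 6/4/2, conventionally abbreviated 4/2.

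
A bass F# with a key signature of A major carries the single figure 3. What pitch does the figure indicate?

A

Counting 2 letter steps above F# lands on A; in A major, that letter is A.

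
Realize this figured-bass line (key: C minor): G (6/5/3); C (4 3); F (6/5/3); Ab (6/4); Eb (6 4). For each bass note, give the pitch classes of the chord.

G, Bb, D, Eb | C, Eb, F, Ab | F, Ab, C, D | Ab, D, F | Eb, Ab, C

G (6/5/3): G, Bb, D, Eb.
C (6/4/3): C, Eb, F, Ab.
F (6/5/3): F, Ab, C, D.
Ab (6/4): Ab, D, F.
Eb (6/4): Eb, Ab, C.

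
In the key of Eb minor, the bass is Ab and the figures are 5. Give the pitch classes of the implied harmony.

The written figures 5 are shorthand for 5/3: the 3 is implied.
A third above Ab in this key is Cb.
A fifth above Ab in this key is Eb.
Together with the bass Ab, this spells Ab minor in root position.

Ab, Cb, Eb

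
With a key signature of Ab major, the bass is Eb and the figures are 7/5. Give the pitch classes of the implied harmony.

The written figures 7/5 are shorthand for 7/5/3: the 3 is implied.
A third above Eb in this key is G.
A fifth above Eb in this key is Bb.
A seventh above Eb in this key is Db.
Together with the bass Eb, this spells Eb dominant seventh in root position.

Eb, G, Bb, Db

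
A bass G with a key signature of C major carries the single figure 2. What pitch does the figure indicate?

A

Counting 1 letter step above G lands on A; in C major, that letter is A.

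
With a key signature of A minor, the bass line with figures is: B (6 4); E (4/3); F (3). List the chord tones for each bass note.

B, E, G | E, G, A, C | F, A, C

B (6/4): B, E, G.
E (6/4/3): E, G, A, C.
F (5/3): F, A, C.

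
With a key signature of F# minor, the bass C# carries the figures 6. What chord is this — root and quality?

The figures 6 indicate a triad in first inversion.
In first inversion the root lies a sixth above the bass: a sixth above C# in F# minor is A.
The chord tones are C#, E, A, giving A major.

A major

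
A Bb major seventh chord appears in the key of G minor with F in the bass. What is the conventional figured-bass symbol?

4/3

F is the fifth of Bb major seventh, so the chord is in second inversion.
A seventh chord in second inversion is figured 6/4/3, conventionally abbreviated 4/3.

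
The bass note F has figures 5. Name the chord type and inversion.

triad, root position

5 is shorthand for 5/3.
Intervals of 5/3 above the bass form a triad; the bass is the root, so this is root position.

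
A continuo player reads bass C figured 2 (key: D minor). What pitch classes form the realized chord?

The written figures 2 are shorthand for 6/4/2: the 6/4 are implied.
A second above C in this key is D.
A fourth above C in this key is F.
A sixth above C in this key is A.
Together with the bass C, this spells D minor seventh in third inversion.

C, D, F, A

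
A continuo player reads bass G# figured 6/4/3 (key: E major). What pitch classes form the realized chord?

G#, B, C#, E

A third above G# in this key is B.
A fourth above G# in this key is C#.
A sixth above G# in this key is E.
Together with the bass G#, this spells C# minor seventh in second inversion.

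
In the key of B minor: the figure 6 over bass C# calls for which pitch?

A

Counting 5 letter steps above C# lands on A; in B minor, that letter is A.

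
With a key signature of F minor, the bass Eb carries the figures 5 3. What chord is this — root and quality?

The figures 5 3 indicate a triad in root position.
In root position the bass is the root, so the root is Eb.
The chord tones are Eb, G, Bb, giving Eb major.

Eb major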